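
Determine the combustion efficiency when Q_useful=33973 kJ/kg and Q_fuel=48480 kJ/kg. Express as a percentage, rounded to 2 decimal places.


Efficiency = (Q_useful / Q_fuel) * 100
Efficiency = (33973 / 48480) * 100
Efficiency = 0.7008 * 100 = 70.08%


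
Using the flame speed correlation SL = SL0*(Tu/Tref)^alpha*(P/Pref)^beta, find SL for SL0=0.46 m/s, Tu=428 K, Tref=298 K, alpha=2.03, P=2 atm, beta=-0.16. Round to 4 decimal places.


SL = SL0 * (Tu/Tref)^alpha * (P/Pref)^beta
T ratio = 428/298 = 1.43624161
(T ratio)^alpha = 1.43624161^2.03 = 2.085316
(P/Pref)^beta = 2^(-0.16) = 0.895025
SL = 0.46 * 2.085316 * 0.895025 = 0.8585 m/s


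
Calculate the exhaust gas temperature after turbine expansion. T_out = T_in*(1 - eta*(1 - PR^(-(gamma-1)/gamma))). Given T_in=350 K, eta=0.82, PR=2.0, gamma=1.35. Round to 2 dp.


T_out = T_in * (1 - eta * (1 - PR^(-(gamma-1)/gamma)))
Exponent = -(1.35-1)/1.35 = -0.25925926
PR^exp = 2.0^(-0.25925926) = 0.83551680
Factor = 1 - 0.82*(1 - 0.83551680) = 0.86512378
T_out = 350 * 0.86512378 = 302.79 K


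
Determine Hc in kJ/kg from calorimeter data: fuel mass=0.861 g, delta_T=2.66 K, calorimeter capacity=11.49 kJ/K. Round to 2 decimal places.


Hc = C_cal * delta_T / m_fuel
Q_released = 11.49 * 2.66 = 30.5634 kJ
m_fuel = 0.861 g = 0.861/1000 kg = 0.000861 kg
Hc = 30.5634 / 0.000861 = 35497.56 kJ/kg


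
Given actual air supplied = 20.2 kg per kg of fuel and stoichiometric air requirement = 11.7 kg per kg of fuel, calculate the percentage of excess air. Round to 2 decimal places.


Excess air = actual - stoichiometric = 20.2 - 11.7 = 8.50 kg/kg fuel
Excess air % = (excess / stoich) * 100 = (8.50 / 11.7) * 100 = 72.65%


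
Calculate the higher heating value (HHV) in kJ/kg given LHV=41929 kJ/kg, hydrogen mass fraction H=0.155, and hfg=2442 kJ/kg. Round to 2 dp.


HHV = LHV + hfg * 9 * H
Water addition = 2442 * 9 * 0.155 = 3406.590 kJ/kg
HHV = 41929 + 3406.590 = 45335.59 kJ/kg


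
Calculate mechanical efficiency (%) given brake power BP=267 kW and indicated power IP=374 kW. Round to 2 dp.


eta_mech = (BP / IP) * 100
Ratio = 267 / 374 = 0.7139
eta_mech = 0.7139 * 100 = 71.39%


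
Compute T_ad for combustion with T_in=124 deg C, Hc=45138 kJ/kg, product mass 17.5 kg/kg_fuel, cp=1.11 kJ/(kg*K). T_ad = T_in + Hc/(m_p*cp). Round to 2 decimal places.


T_ad = T_in + Hc / (m_p * cp)
Denominator = 17.5 * 1.11 = 19.4250
Temperature rise = 45138 / 19.4250 = 2323.71 K
T_ad = 124 + 2323.71 = 2447.71 deg C


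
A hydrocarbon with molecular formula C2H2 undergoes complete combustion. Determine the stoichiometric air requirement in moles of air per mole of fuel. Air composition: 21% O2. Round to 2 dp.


Balanced combustion: C2H2 + 2.5 O2 -> 2 CO2 + 1 H2O
O2 needed = C + H/4 = 2 + 2/4 = 2.50 moles
Air moles = O2 / 0.21 = 2.50 / 0.21 = 11.90 moles air


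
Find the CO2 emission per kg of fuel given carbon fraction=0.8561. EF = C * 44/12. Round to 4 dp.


EF = C_frac * (M_CO2 / M_C)
EF = 0.8561 * (44/12)
EF = 0.8561 * 3.666667 = 3.1390 kg_CO2/kg_fuel


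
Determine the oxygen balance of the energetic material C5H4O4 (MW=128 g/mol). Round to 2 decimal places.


OB = -1600 * (2C + H/2 - O) / MW
Inner = 2*5 + 4/2 - 4 = 8.00
OB = -1600 * 8.00 / 128 = -100.00%


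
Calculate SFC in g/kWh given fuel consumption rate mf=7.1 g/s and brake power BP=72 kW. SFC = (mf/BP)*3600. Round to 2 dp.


SFC = (mf / BP) * 3600
Rate = 7.1 / 72 = 0.098611 g/(s*kW)
SFC = 0.098611 * 3600 = 355.00 g/kWh


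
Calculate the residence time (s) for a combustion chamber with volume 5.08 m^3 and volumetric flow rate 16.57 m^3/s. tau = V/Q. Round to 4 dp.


tau = V / Q_flow
tau = 5.08 / 16.57 = 0.3066 s


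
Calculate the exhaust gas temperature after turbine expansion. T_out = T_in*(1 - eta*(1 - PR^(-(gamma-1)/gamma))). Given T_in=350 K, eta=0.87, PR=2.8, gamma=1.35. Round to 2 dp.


T_out = T_in * (1 - eta * (1 - PR^(-(gamma-1)/gamma)))
Exponent = -(1.35-1)/1.35 = -0.25925926
PR^exp = 2.8^(-0.25925926) = 0.76572026
Factor = 1 - 0.87*(1 - 0.76572026) = 0.79617663
T_out = 350 * 0.79617663 = 278.66 K


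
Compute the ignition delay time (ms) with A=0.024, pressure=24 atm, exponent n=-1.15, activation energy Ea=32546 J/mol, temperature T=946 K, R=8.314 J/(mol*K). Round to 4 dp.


tau = A * P^n * exp(Ea/(R*T))
P^n = 24^(-1.15) = 0.02586766
Ea/(R*T) = 32546/(8.314*946) = 4.138057
exp(Ea/(R*T)) = 62.680911
tau = 0.024 * 0.02586766 * 62.680911 = 0.0389 ms


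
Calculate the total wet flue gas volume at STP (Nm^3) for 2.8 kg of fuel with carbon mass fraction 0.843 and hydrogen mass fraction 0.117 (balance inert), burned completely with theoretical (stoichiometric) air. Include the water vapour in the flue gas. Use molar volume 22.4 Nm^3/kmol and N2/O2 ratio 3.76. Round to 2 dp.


Per kg fuel: CO2 = (C/12 kmol)*22.4 = (0.843/12)*22.4 = 1.57360 Nm^3
Per kg fuel: H2O = (H/2 kmol)*22.4 = (0.117/2)*22.4 = 1.31040 Nm^3
O2 needed per kg fuel = C/12 + H/4 = 0.843/12 + 0.117/4 = 0.09950000 kmol
Per kg fuel: N2 = O2*3.76*22.4 = 0.09950000*3.76*22.4 = 8.38029 Nm^3
Total per kg = 1.57360 + 1.31040 + 8.38029 = 11.26429 Nm^3
Total = 11.26429 * 2.8 = 31.54 Nm^3


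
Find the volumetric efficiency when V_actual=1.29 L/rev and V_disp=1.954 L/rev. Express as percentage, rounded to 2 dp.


eta_v = (V_actual / V_disp) * 100
Ratio = 1.29 / 1.954 = 0.6602
eta_v = 0.6602 * 100 = 66.02%


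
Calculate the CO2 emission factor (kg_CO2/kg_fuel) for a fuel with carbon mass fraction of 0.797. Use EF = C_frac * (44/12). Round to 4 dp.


EF = C_frac * (M_CO2 / M_C)
EF = 0.797 * (44/12)
EF = 0.797 * 3.666667 = 2.9223 kg_CO2/kg_fuel


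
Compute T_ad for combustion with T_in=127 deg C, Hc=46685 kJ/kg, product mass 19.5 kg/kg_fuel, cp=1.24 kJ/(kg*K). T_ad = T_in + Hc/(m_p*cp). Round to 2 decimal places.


T_ad = T_in + Hc / (m_p * cp)
Denominator = 19.5 * 1.24 = 24.1800
Temperature rise = 46685 / 24.1800 = 1930.73 K
T_ad = 127 + 1930.73 = 2057.73 deg C


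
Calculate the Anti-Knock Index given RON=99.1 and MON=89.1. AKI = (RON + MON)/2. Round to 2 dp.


AKI = (RON + MON) / 2
AKI = (99.1 + 89.1) / 2
AKI = 188.2 / 2 = 94.10


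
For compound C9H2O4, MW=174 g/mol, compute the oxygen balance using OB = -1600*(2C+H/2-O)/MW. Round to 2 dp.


OB = -1600 * (2C + H/2 - O) / MW
Inner = 2*9 + 2/2 - 4 = 15.00
OB = -1600 * 15.00 / 174 = -137.93%


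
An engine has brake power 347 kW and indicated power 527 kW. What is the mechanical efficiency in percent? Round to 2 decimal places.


eta_mech = (BP / IP) * 100
Ratio = 347 / 527 = 0.6584
eta_mech = 0.6584 * 100 = 65.84%


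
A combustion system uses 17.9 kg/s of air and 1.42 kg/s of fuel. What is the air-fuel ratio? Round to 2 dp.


AFR = m_air / m_fuel
AFR = 17.9 / 1.42 = 12.61


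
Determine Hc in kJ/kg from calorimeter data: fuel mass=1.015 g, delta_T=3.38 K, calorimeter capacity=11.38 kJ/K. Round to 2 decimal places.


Hc = C_cal * delta_T / m_fuel
Q_released = 11.38 * 3.38 = 38.4644 kJ
m_fuel = 1.015 g = 1.015/1000 kg = 0.001015 kg
Hc = 38.4644 / 0.001015 = 37895.96 kJ/kg


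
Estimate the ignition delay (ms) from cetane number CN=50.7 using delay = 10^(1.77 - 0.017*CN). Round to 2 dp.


delay = 10^(1.77 - 0.017*CN)
Exponent = 1.77 - 0.017*50.7 = 0.9081
delay = 10^0.9081 = 8.09 ms


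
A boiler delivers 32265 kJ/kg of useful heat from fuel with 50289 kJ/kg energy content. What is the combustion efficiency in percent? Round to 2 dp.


Efficiency = (Q_useful / Q_fuel) * 100
Efficiency = (32265 / 50289) * 100
Efficiency = 0.6416 * 100 = 64.16%


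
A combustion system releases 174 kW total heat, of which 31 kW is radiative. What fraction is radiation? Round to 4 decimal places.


f_rad = Q_rad / Q_total
f_rad = 31 / 174 = 0.1782


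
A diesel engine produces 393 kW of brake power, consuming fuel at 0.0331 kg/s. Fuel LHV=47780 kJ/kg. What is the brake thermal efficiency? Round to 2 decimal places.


eta_BTE = (BP / (mf * LHV)) * 100
Denominator = 0.0331 * 47780 = 1581.5180 kW
eta_BTE = (393 / 1581.5180) * 100 = 24.85%


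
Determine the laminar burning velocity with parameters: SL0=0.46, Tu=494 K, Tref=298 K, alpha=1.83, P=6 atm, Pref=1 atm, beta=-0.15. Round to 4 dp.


SL = SL0 * (Tu/Tref)^alpha * (P/Pref)^beta
T ratio = 494/298 = 1.65771812
(T ratio)^alpha = 1.65771812^1.83 = 2.521765
(P/Pref)^beta = 6^(-0.15) = 0.764324
SL = 0.46 * 2.521765 * 0.764324 = 0.8866 m/s


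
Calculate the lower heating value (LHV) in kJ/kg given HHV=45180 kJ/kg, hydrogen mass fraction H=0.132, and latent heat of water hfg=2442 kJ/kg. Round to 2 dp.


LHV = HHV - hfg * 9 * H
Water correction = 2442 * 9 * 0.132 = 2901.096 kJ/kg
LHV = 45180 - 2901.096 = 42278.90 kJ/kg


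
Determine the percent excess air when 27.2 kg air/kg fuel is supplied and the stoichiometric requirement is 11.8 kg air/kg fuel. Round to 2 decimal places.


Excess air = actual - stoichiometric = 27.2 - 11.8 = 15.40 kg/kg fuel
Excess air % = (excess / stoich) * 100 = (15.40 / 11.8) * 100 = 130.51%


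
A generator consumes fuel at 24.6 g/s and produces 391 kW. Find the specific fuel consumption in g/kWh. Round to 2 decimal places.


SFC = (mf / BP) * 3600
Rate = 24.6 / 391 = 0.062916 g/(s*kW)
SFC = 0.062916 * 3600 = 226.50 g/kWh


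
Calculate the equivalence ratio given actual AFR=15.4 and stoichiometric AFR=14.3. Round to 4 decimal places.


phi = AFR_stoich / AFR_actual
phi = 14.3 / 15.4 = 0.9286


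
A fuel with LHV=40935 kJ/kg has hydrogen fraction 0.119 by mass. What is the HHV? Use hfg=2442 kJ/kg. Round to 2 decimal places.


HHV = LHV + hfg * 9 * H
Water addition = 2442 * 9 * 0.119 = 2615.382 kJ/kg
HHV = 40935 + 2615.382 = 43550.38 kJ/kg


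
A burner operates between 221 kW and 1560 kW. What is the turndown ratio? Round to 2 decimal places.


TDR = Q_max / Q_min
TDR = 1560 / 221 = 7.06


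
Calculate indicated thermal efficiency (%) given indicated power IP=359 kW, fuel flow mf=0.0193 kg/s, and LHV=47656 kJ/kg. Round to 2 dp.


eta_ith = (IP / (mf * LHV)) * 100
Denominator = 0.0193 * 47656 = 919.7608 kW
eta_ith = (359 / 919.7608) * 100 = 39.03%


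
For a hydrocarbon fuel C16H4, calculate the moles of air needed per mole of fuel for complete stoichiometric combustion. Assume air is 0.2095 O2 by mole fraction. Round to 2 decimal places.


Balanced combustion: C16H4 + 17 O2 -> 16 CO2 + 2 H2O
O2 needed = C + H/4 = 16 + 4/4 = 17.00 moles
Air moles = O2 / 0.2095 = 17.00 / 0.2095 = 81.15 moles air


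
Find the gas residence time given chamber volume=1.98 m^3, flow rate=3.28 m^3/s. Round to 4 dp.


tau = V / Q_flow
tau = 1.98 / 3.28 = 0.6037 s


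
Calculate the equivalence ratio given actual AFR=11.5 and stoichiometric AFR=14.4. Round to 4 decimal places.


phi = AFR_stoich / AFR_actual
phi = 14.4 / 11.5 = 1.2522


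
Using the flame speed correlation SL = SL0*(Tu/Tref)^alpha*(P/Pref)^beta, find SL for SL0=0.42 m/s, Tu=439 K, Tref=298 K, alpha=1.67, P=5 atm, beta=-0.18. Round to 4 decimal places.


SL = SL0 * (Tu/Tref)^alpha * (P/Pref)^beta
T ratio = 439/298 = 1.47315436
(T ratio)^alpha = 1.47315436^1.67 = 1.909742
(P/Pref)^beta = 5^(-0.18) = 0.748489
SL = 0.42 * 1.909742 * 0.748489 = 0.6004 m/s


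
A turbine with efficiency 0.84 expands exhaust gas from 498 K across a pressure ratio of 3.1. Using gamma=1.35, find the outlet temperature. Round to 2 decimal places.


T_out = T_in * (1 - eta * (1 - PR^(-(gamma-1)/gamma)))
Exponent = -(1.35-1)/1.35 = -0.25925926
PR^exp = 3.1^(-0.25925926) = 0.74577862
Factor = 1 - 0.84*(1 - 0.74577862) = 0.78645404
T_out = 498 * 0.78645404 = 391.65 K


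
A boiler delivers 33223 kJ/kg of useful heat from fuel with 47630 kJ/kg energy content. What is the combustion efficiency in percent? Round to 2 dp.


Efficiency = (Q_useful / Q_fuel) * 100
Efficiency = (33223 / 47630) * 100
Efficiency = 0.6975 * 100 = 69.75%


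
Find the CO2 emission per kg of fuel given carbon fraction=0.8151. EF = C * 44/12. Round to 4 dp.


EF = C_frac * (M_CO2 / M_C)
EF = 0.8151 * (44/12)
EF = 0.8151 * 3.666667 = 2.9887 kg_CO2/kg_fuel


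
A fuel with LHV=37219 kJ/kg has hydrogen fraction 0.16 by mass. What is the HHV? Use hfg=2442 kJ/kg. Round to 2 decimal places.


HHV = LHV + hfg * 9 * H
Water addition = 2442 * 9 * 0.16 = 3516.480 kJ/kg
HHV = 37219 + 3516.480 = 40735.48 kJ/kg


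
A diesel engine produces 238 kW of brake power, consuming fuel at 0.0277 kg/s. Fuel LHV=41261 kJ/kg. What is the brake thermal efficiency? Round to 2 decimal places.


eta_BTE = (BP / (mf * LHV)) * 100
Denominator = 0.0277 * 41261 = 1142.9297 kW
eta_BTE = (238 / 1142.9297) * 100 = 20.82%


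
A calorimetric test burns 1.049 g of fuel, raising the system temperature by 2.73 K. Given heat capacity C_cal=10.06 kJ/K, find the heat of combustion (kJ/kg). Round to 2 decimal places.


Hc = C_cal * delta_T / m_fuel
Q_released = 10.06 * 2.73 = 27.4638 kJ
m_fuel = 1.049 g = 1.049/1000 kg = 0.001049 kg
Hc = 27.4638 / 0.001049 = 26180.93 kJ/kg


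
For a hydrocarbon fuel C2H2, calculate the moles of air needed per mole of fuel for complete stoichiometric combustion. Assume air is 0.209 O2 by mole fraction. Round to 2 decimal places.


Balanced combustion: C2H2 + 2.5 O2 -> 2 CO2 + 1 H2O
O2 needed = C + H/4 = 2 + 2/4 = 2.50 moles
Air moles = O2 / 0.209 = 2.50 / 0.209 = 11.96 moles air


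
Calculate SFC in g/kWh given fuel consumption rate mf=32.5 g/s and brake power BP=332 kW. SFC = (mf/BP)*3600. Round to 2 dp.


SFC = (mf / BP) * 3600
Rate = 32.5 / 332 = 0.097892 g/(s*kW)
SFC = 0.097892 * 3600 = 352.41 g/kWh


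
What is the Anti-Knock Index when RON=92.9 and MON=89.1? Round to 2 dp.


AKI = (RON + MON) / 2
AKI = (92.9 + 89.1) / 2
AKI = 182.0 / 2 = 91.00


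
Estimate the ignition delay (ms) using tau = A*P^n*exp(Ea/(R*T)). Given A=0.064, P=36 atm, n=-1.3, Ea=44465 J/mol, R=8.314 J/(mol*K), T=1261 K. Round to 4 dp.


tau = A * P^n * exp(Ea/(R*T))
P^n = 36^(-1.3) = 0.00947997
Ea/(R*T) = 44465/(8.314*1261) = 4.241243
exp(Ea/(R*T)) = 69.494203
tau = 0.064 * 0.00947997 * 69.494203 = 0.0422 ms


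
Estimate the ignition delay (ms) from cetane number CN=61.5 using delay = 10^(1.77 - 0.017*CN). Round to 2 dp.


delay = 10^(1.77 - 0.017*CN)
Exponent = 1.77 - 0.017*61.5 = 0.7245
delay = 10^0.7245 = 5.30 ms


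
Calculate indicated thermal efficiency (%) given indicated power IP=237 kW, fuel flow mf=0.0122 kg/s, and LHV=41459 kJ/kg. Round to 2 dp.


eta_ith = (IP / (mf * LHV)) * 100
Denominator = 0.0122 * 41459 = 505.7998 kW
eta_ith = (237 / 505.7998) * 100 = 46.86%


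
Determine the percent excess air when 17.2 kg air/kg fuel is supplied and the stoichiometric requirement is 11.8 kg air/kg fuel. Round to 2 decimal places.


Excess air = actual - stoichiometric = 17.2 - 11.8 = 5.40 kg/kg fuel
Excess air % = (excess / stoich) * 100 = (5.40 / 11.8) * 100 = 45.76%


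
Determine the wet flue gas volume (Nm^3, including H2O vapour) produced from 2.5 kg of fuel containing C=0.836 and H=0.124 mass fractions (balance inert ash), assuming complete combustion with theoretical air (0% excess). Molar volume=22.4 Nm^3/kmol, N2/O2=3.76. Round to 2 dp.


Per kg fuel: CO2 = (C/12 kmol)*22.4 = (0.836/12)*22.4 = 1.56053 Nm^3
Per kg fuel: H2O = (H/2 kmol)*22.4 = (0.124/2)*22.4 = 1.38880 Nm^3
O2 needed per kg fuel = C/12 + H/4 = 0.836/12 + 0.124/4 = 0.10066667 kmol
Per kg fuel: N2 = O2*3.76*22.4 = 0.10066667*3.76*22.4 = 8.47855 Nm^3
Total per kg = 1.56053 + 1.38880 + 8.47855 = 11.42788 Nm^3
Total = 11.42788 * 2.5 = 28.57 Nm^3


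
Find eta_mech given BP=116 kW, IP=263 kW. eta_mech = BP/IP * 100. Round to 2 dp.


eta_mech = (BP / IP) * 100
Ratio = 116 / 263 = 0.4411
eta_mech = 0.4411 * 100 = 44.11%


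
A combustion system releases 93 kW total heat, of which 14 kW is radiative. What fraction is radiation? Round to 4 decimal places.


f_rad = Q_rad / Q_total
f_rad = 14 / 93 = 0.1505


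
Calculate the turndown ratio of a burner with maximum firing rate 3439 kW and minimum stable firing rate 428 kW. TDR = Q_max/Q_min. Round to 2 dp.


TDR = Q_max / Q_min
TDR = 3439 / 428 = 8.04


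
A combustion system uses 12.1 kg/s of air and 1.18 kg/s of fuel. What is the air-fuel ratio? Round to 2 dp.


AFR = m_air / m_fuel
AFR = 12.1 / 1.18 = 10.25


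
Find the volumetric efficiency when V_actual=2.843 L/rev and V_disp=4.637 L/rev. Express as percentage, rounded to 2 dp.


eta_v = (V_actual / V_disp) * 100
Ratio = 2.843 / 4.637 = 0.6131
eta_v = 0.6131 * 100 = 61.31%


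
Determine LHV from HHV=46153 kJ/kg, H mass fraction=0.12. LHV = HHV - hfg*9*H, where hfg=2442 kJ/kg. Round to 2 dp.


LHV = HHV - hfg * 9 * H
Water correction = 2442 * 9 * 0.12 = 2637.360 kJ/kg
LHV = 46153 - 2637.360 = 43515.64 kJ/kg


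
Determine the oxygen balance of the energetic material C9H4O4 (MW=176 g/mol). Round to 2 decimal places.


OB = -1600 * (2C + H/2 - O) / MW
Inner = 2*9 + 4/2 - 4 = 16.00
OB = -1600 * 16.00 / 176 = -145.45%


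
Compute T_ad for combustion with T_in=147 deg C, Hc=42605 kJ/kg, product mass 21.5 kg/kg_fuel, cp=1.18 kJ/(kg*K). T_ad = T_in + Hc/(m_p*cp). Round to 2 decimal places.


T_ad = T_in + Hc / (m_p * cp)
Denominator = 21.5 * 1.18 = 25.3700
Temperature rise = 42605 / 25.3700 = 1679.35 K
T_ad = 147 + 1679.35 = 1826.35 deg C


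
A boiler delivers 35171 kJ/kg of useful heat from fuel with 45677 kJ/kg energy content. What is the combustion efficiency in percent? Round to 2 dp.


Efficiency = (Q_useful / Q_fuel) * 100
Efficiency = (35171 / 45677) * 100
Efficiency = 0.7700 * 100 = 77.00%


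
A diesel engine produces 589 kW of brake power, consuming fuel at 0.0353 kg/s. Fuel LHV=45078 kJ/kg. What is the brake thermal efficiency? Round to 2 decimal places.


eta_BTE = (BP / (mf * LHV)) * 100
Denominator = 0.0353 * 45078 = 1591.2534 kW
eta_BTE = (589 / 1591.2534) * 100 = 37.01%


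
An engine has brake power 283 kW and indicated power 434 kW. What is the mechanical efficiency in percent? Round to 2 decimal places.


eta_mech = (BP / IP) * 100
Ratio = 283 / 434 = 0.6521
eta_mech = 0.6521 * 100 = 65.21%


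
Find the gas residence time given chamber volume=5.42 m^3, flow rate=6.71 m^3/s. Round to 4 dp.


tau = V / Q_flow
tau = 5.42 / 6.71 = 0.8077 s


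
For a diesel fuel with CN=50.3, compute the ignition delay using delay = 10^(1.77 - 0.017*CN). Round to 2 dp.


delay = 10^(1.77 - 0.017*CN)
Exponent = 1.77 - 0.017*50.3 = 0.9149
delay = 10^0.9149 = 8.22 ms


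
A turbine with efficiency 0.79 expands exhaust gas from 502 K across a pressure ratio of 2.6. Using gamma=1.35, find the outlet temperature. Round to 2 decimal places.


T_out = T_in * (1 - eta * (1 - PR^(-(gamma-1)/gamma)))
Exponent = -(1.35-1)/1.35 = -0.25925926
PR^exp = 2.6^(-0.25925926) = 0.78057442
Factor = 1 - 0.79*(1 - 0.78057442) = 0.82665379
T_out = 502 * 0.82665379 = 414.98 K


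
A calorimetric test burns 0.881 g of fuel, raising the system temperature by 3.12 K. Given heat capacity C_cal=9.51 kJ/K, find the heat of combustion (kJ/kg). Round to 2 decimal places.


Hc = C_cal * delta_T / m_fuel
Q_released = 9.51 * 3.12 = 29.6712 kJ
m_fuel = 0.881 g = 0.881/1000 kg = 0.000881 kg
Hc = 29.6712 / 0.000881 = 33679.00 kJ/kg


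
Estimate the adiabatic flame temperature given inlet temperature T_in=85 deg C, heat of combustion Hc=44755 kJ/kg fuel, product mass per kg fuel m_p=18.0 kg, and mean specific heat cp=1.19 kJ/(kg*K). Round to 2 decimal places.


T_ad = T_in + Hc / (m_p * cp)
Denominator = 18.0 * 1.19 = 21.4200
Temperature rise = 44755 / 21.4200 = 2089.40 K
T_ad = 85 + 2089.40 = 2174.40 deg C


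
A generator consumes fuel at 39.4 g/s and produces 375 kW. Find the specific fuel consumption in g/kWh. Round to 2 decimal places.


SFC = (mf / BP) * 3600
Rate = 39.4 / 375 = 0.105067 g/(s*kW)
SFC = 0.105067 * 3600 = 378.24 g/kWh


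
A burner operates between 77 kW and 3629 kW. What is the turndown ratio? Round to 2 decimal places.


TDR = Q_max / Q_min
TDR = 3629 / 77 = 47.13


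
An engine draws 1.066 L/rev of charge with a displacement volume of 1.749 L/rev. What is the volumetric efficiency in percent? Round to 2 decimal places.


eta_v = (V_actual / V_disp) * 100
Ratio = 1.066 / 1.749 = 0.6095
eta_v = 0.6095 * 100 = 60.95%


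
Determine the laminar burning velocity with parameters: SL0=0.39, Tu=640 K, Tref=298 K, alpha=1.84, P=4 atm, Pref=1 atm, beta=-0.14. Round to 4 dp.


SL = SL0 * (Tu/Tref)^alpha * (P/Pref)^beta
T ratio = 640/298 = 2.14765101
(T ratio)^alpha = 2.14765101^1.84 = 4.081438
(P/Pref)^beta = 4^(-0.14) = 0.823591
SL = 0.39 * 4.081438 * 0.823591 = 1.3110 m/s


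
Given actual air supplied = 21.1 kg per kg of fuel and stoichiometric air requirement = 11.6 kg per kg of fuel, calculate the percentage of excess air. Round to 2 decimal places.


Excess air = actual - stoichiometric = 21.1 - 11.6 = 9.50 kg/kg fuel
Excess air % = (excess / stoich) * 100 = (9.50 / 11.6) * 100 = 81.90%


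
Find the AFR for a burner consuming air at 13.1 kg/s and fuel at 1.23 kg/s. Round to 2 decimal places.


AFR = m_air / m_fuel
AFR = 13.1 / 1.23 = 10.65


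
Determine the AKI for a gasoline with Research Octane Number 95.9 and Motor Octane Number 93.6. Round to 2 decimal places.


AKI = (RON + MON) / 2
AKI = (95.9 + 93.6) / 2
AKI = 189.5 / 2 = 94.75


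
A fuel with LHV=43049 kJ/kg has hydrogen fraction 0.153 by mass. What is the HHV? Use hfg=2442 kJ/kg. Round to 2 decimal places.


HHV = LHV + hfg * 9 * H
Water addition = 2442 * 9 * 0.153 = 3362.634 kJ/kg
HHV = 43049 + 3362.634 = 46411.63 kJ/kg


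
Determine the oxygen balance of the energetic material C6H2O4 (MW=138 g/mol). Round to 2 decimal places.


OB = -1600 * (2C + H/2 - O) / MW
Inner = 2*6 + 2/2 - 4 = 9.00
OB = -1600 * 9.00 / 138 = -104.35%


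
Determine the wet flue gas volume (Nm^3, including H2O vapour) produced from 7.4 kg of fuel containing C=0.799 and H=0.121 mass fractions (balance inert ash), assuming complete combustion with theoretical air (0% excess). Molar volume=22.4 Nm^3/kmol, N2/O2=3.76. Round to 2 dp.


Per kg fuel: CO2 = (C/12 kmol)*22.4 = (0.799/12)*22.4 = 1.49147 Nm^3
Per kg fuel: H2O = (H/2 kmol)*22.4 = (0.121/2)*22.4 = 1.35520 Nm^3
O2 needed per kg fuel = C/12 + H/4 = 0.799/12 + 0.121/4 = 0.09683333 kmol
Per kg fuel: N2 = O2*3.76*22.4 = 0.09683333*3.76*22.4 = 8.15569 Nm^3
Total per kg = 1.49147 + 1.35520 + 8.15569 = 11.00236 Nm^3
Total = 11.00236 * 7.4 = 81.42 Nm^3


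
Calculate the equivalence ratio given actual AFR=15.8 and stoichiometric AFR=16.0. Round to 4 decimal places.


phi = AFR_stoich / AFR_actual
phi = 16.0 / 15.8 = 1.0127


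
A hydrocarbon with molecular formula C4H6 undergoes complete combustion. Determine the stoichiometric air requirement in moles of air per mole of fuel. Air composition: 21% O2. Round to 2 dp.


Balanced combustion: C4H6 + 5.5 O2 -> 4 CO2 + 3 H2O
O2 needed = C + H/4 = 4 + 6/4 = 5.50 moles
Air moles = O2 / 0.21 = 5.50 / 0.21 = 26.19 moles air


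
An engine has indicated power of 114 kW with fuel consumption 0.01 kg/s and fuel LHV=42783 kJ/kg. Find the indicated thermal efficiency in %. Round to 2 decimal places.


eta_ith = (IP / (mf * LHV)) * 100
Denominator = 0.01 * 42783 = 427.8300 kW
eta_ith = (114 / 427.8300) * 100 = 26.65%


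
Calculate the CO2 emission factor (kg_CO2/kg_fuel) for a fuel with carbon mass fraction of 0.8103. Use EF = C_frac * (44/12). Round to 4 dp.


EF = C_frac * (M_CO2 / M_C)
EF = 0.8103 * (44/12)
EF = 0.8103 * 3.666667 = 2.9711 kg_CO2/kg_fuel


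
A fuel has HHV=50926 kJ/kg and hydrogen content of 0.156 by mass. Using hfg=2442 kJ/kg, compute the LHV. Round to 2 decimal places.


LHV = HHV - hfg * 9 * H
Water correction = 2442 * 9 * 0.156 = 3428.568 kJ/kg
LHV = 50926 - 3428.568 = 47497.43 kJ/kg


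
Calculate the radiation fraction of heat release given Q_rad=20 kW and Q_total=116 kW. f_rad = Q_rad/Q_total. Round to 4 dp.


f_rad = Q_rad / Q_total
f_rad = 20 / 116 = 0.1724


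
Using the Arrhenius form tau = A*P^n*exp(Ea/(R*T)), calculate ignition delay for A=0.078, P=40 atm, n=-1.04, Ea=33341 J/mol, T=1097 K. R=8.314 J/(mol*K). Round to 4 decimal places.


tau = A * P^n * exp(Ea/(R*T))
P^n = 40^(-1.04) = 0.02157037
Ea/(R*T) = 33341/(8.314*1097) = 3.655628
exp(Ea/(R*T)) = 38.691805
tau = 0.078 * 0.02157037 * 38.691805 = 0.0651 ms


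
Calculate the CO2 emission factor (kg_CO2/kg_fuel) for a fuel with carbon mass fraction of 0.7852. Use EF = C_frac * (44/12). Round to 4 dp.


EF = C_frac * (M_CO2 / M_C)
EF = 0.7852 * (44/12)
EF = 0.7852 * 3.666667 = 2.8791 kg_CO2/kg_fuel


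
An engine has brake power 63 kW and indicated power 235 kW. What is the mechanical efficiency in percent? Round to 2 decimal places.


eta_mech = (BP / IP) * 100
Ratio = 63 / 235 = 0.2681
eta_mech = 0.2681 * 100 = 26.81%


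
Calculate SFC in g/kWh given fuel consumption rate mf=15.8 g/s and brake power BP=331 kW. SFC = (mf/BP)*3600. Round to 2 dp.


SFC = (mf / BP) * 3600
Rate = 15.8 / 331 = 0.047734 g/(s*kW)
SFC = 0.047734 * 3600 = 171.84 g/kWh


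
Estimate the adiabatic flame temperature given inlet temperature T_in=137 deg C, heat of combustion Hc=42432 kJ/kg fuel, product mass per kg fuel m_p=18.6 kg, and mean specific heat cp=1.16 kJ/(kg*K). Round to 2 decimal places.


T_ad = T_in + Hc / (m_p * cp)
Denominator = 18.6 * 1.16 = 21.5760
Temperature rise = 42432 / 21.5760 = 1966.63 K
T_ad = 137 + 1966.63 = 2103.63 deg C


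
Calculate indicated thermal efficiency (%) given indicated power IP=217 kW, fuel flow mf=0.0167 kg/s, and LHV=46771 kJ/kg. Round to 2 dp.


eta_ith = (IP / (mf * LHV)) * 100
Denominator = 0.0167 * 46771 = 781.0757 kW
eta_ith = (217 / 781.0757) * 100 = 27.78%


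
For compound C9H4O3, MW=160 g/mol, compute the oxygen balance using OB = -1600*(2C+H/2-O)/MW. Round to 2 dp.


OB = -1600 * (2C + H/2 - O) / MW
Inner = 2*9 + 4/2 - 3 = 17.00
OB = -1600 * 17.00 / 160 = -170.00%


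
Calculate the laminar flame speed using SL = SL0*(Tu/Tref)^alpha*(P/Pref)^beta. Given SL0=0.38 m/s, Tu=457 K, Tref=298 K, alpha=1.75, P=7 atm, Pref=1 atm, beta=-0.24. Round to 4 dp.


SL = SL0 * (Tu/Tref)^alpha * (P/Pref)^beta
T ratio = 457/298 = 1.53355705
(T ratio)^alpha = 1.53355705^1.75 = 2.113367
(P/Pref)^beta = 7^(-0.24) = 0.626869
SL = 0.38 * 2.113367 * 0.626869 = 0.5034 m/s


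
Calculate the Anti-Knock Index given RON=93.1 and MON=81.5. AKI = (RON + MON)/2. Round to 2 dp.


AKI = (RON + MON) / 2
AKI = (93.1 + 81.5) / 2
AKI = 174.6 / 2 = 87.30


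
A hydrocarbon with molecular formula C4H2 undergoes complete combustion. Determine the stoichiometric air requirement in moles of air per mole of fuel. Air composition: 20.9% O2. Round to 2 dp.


Balanced combustion: C4H2 + 4.5 O2 -> 4 CO2 + 1 H2O
O2 needed = C + H/4 = 4 + 2/4 = 4.50 moles
Air moles = O2 / 0.209 = 4.50 / 0.209 = 21.53 moles air


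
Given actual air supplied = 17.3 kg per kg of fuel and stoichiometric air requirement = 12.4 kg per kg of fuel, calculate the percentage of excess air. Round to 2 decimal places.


Excess air = actual - stoichiometric = 17.3 - 12.4 = 4.90 kg/kg fuel
Excess air % = (excess / stoich) * 100 = (4.90 / 12.4) * 100 = 39.52%


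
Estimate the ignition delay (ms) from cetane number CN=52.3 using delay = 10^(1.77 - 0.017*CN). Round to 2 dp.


delay = 10^(1.77 - 0.017*CN)
Exponent = 1.77 - 0.017*52.3 = 0.8809
delay = 10^0.8809 = 7.60 ms


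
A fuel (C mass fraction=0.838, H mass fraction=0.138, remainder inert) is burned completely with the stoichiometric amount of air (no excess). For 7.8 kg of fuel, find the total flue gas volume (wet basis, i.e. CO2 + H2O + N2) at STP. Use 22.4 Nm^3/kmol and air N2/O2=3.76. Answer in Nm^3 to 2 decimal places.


Per kg fuel: CO2 = (C/12 kmol)*22.4 = (0.838/12)*22.4 = 1.56427 Nm^3
Per kg fuel: H2O = (H/2 kmol)*22.4 = (0.138/2)*22.4 = 1.54560 Nm^3
O2 needed per kg fuel = C/12 + H/4 = 0.838/12 + 0.138/4 = 0.10433333 kmol
Per kg fuel: N2 = O2*3.76*22.4 = 0.10433333*3.76*22.4 = 8.78737 Nm^3
Total per kg = 1.56427 + 1.54560 + 8.78737 = 11.89724 Nm^3
Total = 11.89724 * 7.8 = 92.80 Nm^3


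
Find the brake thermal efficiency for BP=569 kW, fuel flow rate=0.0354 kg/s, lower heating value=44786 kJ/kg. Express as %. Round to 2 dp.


eta_BTE = (BP / (mf * LHV)) * 100
Denominator = 0.0354 * 44786 = 1585.4244 kW
eta_BTE = (569 / 1585.4244) * 100 = 35.89%


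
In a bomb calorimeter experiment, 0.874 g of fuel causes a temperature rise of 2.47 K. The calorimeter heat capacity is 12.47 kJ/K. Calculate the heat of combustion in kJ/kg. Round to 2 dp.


Hc = C_cal * delta_T / m_fuel
Q_released = 12.47 * 2.47 = 30.8009 kJ
m_fuel = 0.874 g = 0.874/1000 kg = 0.000874 kg
Hc = 30.8009 / 0.000874 = 35241.30 kJ/kg


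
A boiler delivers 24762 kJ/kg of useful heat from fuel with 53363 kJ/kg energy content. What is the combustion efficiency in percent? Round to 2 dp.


Efficiency = (Q_useful / Q_fuel) * 100
Efficiency = (24762 / 53363) * 100
Efficiency = 0.4640 * 100 = 46.40%


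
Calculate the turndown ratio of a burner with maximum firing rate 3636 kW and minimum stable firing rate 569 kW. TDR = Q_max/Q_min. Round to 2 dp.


TDR = Q_max / Q_min
TDR = 3636 / 569 = 6.39


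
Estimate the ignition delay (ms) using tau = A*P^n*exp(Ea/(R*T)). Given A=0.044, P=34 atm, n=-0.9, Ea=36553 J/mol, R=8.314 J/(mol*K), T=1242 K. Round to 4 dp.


tau = A * P^n * exp(Ea/(R*T))
P^n = 34^(-0.9) = 0.04184745
Ea/(R*T) = 36553/(8.314*1242) = 3.539903
exp(Ea/(R*T)) = 34.463590
tau = 0.044 * 0.04184745 * 34.463590 = 0.0635 ms


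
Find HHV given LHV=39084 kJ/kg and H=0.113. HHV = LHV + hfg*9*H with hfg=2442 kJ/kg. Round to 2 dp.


HHV = LHV + hfg * 9 * H
Water addition = 2442 * 9 * 0.113 = 2483.514 kJ/kg
HHV = 39084 + 2483.514 = 41567.51 kJ/kg


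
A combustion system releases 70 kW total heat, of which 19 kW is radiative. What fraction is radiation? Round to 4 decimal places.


f_rad = Q_rad / Q_total
f_rad = 19 / 70 = 0.2714


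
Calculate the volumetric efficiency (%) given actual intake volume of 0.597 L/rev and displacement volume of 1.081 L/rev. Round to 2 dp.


eta_v = (V_actual / V_disp) * 100
Ratio = 0.597 / 1.081 = 0.5523
eta_v = 0.5523 * 100 = 55.23%


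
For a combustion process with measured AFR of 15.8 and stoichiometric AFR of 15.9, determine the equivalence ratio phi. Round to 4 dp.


phi = AFR_stoich / AFR_actual
phi = 15.9 / 15.8 = 1.0063


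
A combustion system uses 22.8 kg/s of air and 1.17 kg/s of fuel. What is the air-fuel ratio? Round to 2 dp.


AFR = m_air / m_fuel
AFR = 22.8 / 1.17 = 19.49


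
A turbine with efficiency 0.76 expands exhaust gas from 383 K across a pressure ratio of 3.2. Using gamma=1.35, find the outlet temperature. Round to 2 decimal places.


T_out = T_in * (1 - eta * (1 - PR^(-(gamma-1)/gamma)))
Exponent = -(1.35-1)/1.35 = -0.25925926
PR^exp = 3.2^(-0.25925926) = 0.73966521
Factor = 1 - 0.76*(1 - 0.73966521) = 0.80214556
T_out = 383 * 0.80214556 = 307.22 K


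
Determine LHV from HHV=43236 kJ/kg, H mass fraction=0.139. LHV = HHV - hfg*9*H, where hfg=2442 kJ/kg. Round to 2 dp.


LHV = HHV - hfg * 9 * H
Water correction = 2442 * 9 * 0.139 = 3054.942 kJ/kg
LHV = 43236 - 3054.942 = 40181.06 kJ/kg


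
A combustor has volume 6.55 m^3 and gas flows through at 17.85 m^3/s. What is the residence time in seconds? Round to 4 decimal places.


tau = V / Q_flow
tau = 6.55 / 17.85 = 0.3669 s


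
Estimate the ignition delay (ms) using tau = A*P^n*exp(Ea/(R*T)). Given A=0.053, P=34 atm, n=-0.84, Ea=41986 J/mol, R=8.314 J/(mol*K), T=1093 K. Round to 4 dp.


tau = A * P^n * exp(Ea/(R*T))
P^n = 34^(-0.84) = 0.05170800
Ea/(R*T) = 41986/(8.314*1093) = 4.620344
exp(Ea/(R*T)) = 101.528961
tau = 0.053 * 0.05170800 * 101.528961 = 0.2782 ms


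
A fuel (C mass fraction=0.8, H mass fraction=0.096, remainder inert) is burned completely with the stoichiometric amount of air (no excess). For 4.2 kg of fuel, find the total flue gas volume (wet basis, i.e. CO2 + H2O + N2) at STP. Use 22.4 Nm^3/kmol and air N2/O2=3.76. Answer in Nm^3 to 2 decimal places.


Per kg fuel: CO2 = (C/12 kmol)*22.4 = (0.8/12)*22.4 = 1.49333 Nm^3
Per kg fuel: H2O = (H/2 kmol)*22.4 = (0.096/2)*22.4 = 1.07520 Nm^3
O2 needed per kg fuel = C/12 + H/4 = 0.8/12 + 0.096/4 = 0.09066667 kmol
Per kg fuel: N2 = O2*3.76*22.4 = 0.09066667*3.76*22.4 = 7.63631 Nm^3
Total per kg = 1.49333 + 1.07520 + 7.63631 = 10.20484 Nm^3
Total = 10.20484 * 4.2 = 42.86 Nm^3


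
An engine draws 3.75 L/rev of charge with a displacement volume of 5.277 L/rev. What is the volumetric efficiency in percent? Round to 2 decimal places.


eta_v = (V_actual / V_disp) * 100
Ratio = 3.75 / 5.277 = 0.7106
eta_v = 0.7106 * 100 = 71.06%


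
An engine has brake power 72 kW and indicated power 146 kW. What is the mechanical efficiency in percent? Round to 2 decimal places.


eta_mech = (BP / IP) * 100
Ratio = 72 / 146 = 0.4932
eta_mech = 0.4932 * 100 = 49.32%


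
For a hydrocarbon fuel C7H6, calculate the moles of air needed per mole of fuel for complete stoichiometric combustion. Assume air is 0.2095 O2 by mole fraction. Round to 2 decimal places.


Balanced combustion: C7H6 + 8.5 O2 -> 7 CO2 + 3 H2O
O2 needed = C + H/4 = 7 + 6/4 = 8.50 moles
Air moles = O2 / 0.2095 = 8.50 / 0.2095 = 40.57 moles air


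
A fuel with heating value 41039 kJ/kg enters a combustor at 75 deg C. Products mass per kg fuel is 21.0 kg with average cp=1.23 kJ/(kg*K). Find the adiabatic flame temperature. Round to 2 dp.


T_ad = T_in + Hc / (m_p * cp)
Denominator = 21.0 * 1.23 = 25.8300
Temperature rise = 41039 / 25.8300 = 1588.81 K
T_ad = 75 + 1588.81 = 1663.81 deg C


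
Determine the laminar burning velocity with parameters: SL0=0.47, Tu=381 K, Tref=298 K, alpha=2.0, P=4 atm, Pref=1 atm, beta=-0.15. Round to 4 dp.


SL = SL0 * (Tu/Tref)^alpha * (P/Pref)^beta
T ratio = 381/298 = 1.27852349
(T ratio)^alpha = 1.27852349^2.0 = 1.634622
(P/Pref)^beta = 4^(-0.15) = 0.812252
SL = 0.47 * 1.634622 * 0.812252 = 0.6240 m/s


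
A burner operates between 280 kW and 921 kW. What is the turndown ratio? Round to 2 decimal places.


TDR = Q_max / Q_min
TDR = 921 / 280 = 3.29


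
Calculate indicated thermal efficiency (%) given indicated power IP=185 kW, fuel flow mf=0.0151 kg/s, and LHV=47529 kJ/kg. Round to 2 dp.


eta_ith = (IP / (mf * LHV)) * 100
Denominator = 0.0151 * 47529 = 717.6879 kW
eta_ith = (185 / 717.6879) * 100 = 25.78%


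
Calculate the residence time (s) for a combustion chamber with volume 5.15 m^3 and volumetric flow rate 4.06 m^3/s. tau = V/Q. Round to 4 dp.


tau = V / Q_flow
tau = 5.15 / 4.06 = 1.2685 s


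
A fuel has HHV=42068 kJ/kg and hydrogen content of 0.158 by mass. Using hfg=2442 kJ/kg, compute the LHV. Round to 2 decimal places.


LHV = HHV - hfg * 9 * H
Water correction = 2442 * 9 * 0.158 = 3472.524 kJ/kg
LHV = 42068 - 3472.524 = 38595.48 kJ/kg


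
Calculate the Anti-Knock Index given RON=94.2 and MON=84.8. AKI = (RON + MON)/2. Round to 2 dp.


AKI = (RON + MON) / 2
AKI = (94.2 + 84.8) / 2
AKI = 179.0 / 2 = 89.50


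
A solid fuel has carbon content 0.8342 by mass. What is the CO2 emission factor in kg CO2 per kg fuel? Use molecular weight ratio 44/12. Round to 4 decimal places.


EF = C_frac * (M_CO2 / M_C)
EF = 0.8342 * (44/12)
EF = 0.8342 * 3.666667 = 3.0587 kg_CO2/kg_fuel


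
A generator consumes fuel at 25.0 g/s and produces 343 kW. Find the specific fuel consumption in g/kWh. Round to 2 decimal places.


SFC = (mf / BP) * 3600
Rate = 25.0 / 343 = 0.072886 g/(s*kW)
SFC = 0.072886 * 3600 = 262.39 g/kWh


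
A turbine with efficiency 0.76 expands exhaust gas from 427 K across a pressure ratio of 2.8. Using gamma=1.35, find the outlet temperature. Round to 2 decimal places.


T_out = T_in * (1 - eta * (1 - PR^(-(gamma-1)/gamma)))
Exponent = -(1.35-1)/1.35 = -0.25925926
PR^exp = 2.8^(-0.25925926) = 0.76572026
Factor = 1 - 0.76*(1 - 0.76572026) = 0.82194740
T_out = 427 * 0.82194740 = 350.97 K


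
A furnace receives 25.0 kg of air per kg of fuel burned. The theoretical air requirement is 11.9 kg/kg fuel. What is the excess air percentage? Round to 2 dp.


Excess air = actual - stoichiometric = 25.0 - 11.9 = 13.10 kg/kg fuel
Excess air % = (excess / stoich) * 100 = (13.10 / 11.9) * 100 = 110.08%


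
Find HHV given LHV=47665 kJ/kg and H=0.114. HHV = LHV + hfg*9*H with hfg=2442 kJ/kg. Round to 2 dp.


HHV = LHV + hfg * 9 * H
Water addition = 2442 * 9 * 0.114 = 2505.492 kJ/kg
HHV = 47665 + 2505.492 = 50170.49 kJ/kg


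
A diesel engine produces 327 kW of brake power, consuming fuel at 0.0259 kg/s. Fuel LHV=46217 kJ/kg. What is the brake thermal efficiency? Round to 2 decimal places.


eta_BTE = (BP / (mf * LHV)) * 100
Denominator = 0.0259 * 46217 = 1197.0203 kW
eta_BTE = (327 / 1197.0203) * 100 = 27.32%


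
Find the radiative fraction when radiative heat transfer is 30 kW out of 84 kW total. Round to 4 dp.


f_rad = Q_rad / Q_total
f_rad = 30 / 84 = 0.3571


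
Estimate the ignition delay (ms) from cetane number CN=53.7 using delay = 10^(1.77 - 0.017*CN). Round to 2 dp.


delay = 10^(1.77 - 0.017*CN)
Exponent = 1.77 - 0.017*53.7 = 0.8571
delay = 10^0.8571 = 7.20 ms


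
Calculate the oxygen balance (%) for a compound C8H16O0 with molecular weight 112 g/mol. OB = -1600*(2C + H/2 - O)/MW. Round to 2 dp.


OB = -1600 * (2C + H/2 - O) / MW
Inner = 2*8 + 16/2 - 0 = 24.00
OB = -1600 * 24.00 / 112 = -342.86%


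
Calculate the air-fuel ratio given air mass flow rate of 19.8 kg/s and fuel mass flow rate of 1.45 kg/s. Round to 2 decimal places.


AFR = m_air / m_fuel
AFR = 19.8 / 1.45 = 13.66


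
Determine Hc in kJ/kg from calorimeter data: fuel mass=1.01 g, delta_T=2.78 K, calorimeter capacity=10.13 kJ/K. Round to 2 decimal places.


Hc = C_cal * delta_T / m_fuel
Q_released = 10.13 * 2.78 = 28.1614 kJ
m_fuel = 1.01 g = 1.01/1000 kg = 0.001010 kg
Hc = 28.1614 / 0.001010 = 27882.57 kJ/kg


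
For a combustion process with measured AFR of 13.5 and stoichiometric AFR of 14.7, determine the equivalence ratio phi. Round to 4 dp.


phi = AFR_stoich / AFR_actual
phi = 14.7 / 13.5 = 1.0889


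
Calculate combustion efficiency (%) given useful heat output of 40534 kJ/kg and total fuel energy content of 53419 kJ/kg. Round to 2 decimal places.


Efficiency = (Q_useful / Q_fuel) * 100
Efficiency = (40534 / 53419) * 100
Efficiency = 0.7588 * 100 = 75.88%


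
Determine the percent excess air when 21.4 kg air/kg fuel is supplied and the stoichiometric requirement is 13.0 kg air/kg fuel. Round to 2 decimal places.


Excess air = actual - stoichiometric = 21.4 - 13.0 = 8.40 kg/kg fuel
Excess air % = (excess / stoich) * 100 = (8.40 / 13.0) * 100 = 64.62%


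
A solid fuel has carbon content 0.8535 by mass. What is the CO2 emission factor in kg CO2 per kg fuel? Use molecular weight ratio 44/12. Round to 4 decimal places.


EF = C_frac * (M_CO2 / M_C)
EF = 0.8535 * (44/12)
EF = 0.8535 * 3.666667 = 3.1295 kg_CO2/kg_fuel


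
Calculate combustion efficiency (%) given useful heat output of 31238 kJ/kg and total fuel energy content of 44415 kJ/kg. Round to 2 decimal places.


Efficiency = (Q_useful / Q_fuel) * 100
Efficiency = (31238 / 44415) * 100
Efficiency = 0.7033 * 100 = 70.33%


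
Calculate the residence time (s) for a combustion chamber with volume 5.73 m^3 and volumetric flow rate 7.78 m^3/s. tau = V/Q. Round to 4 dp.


tau = V / Q_flow
tau = 5.73 / 7.78 = 0.7365 s


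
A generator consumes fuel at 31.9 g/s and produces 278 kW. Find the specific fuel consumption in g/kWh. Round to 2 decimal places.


SFC = (mf / BP) * 3600
Rate = 31.9 / 278 = 0.114748 g/(s*kW)
SFC = 0.114748 * 3600 = 413.09 g/kWh


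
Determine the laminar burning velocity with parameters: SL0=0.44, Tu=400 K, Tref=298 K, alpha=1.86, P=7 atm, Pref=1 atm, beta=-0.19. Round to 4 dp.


SL = SL0 * (Tu/Tref)^alpha * (P/Pref)^beta
T ratio = 400/298 = 1.34228188
(T ratio)^alpha = 1.34228188^1.86 = 1.728977
(P/Pref)^beta = 7^(-0.19) = 0.690926
SL = 0.44 * 1.728977 * 0.690926 = 0.5256 m/s
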